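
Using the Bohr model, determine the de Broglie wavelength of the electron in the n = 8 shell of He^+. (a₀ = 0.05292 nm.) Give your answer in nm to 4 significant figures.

1.330 nm

The Bohr quantisation condition is nλ = 2πr_n.
r_n = n²a₀/Z = 1.693 nm
λ = 2πr_n/n = 2π·1.693/8 = 1.330 nm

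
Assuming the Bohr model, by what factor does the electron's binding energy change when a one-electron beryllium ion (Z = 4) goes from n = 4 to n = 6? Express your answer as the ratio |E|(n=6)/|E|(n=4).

4/9

|E| ∝ Z^2 · n^-2; with Z fixed, |E| ∝ n^-2.
|E|(n=6)/|E|(n=4) = (6/4)^-2 = 4/9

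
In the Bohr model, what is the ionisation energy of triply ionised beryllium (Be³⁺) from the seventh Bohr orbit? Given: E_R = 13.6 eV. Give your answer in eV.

4.44 eV

E_n = −E_R·Z²/n² = −13.6 × 4²/7² eV = -4.44 eV
Ionisation energy = −E_n = 4.44 eV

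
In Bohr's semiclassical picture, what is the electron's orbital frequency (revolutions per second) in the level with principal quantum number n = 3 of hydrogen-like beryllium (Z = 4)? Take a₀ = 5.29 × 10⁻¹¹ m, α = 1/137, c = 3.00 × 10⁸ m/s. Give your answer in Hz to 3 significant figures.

r = n²a₀/Z = 1.19 × 10⁻¹⁰ m, v = Zαc/n = 2.92 × 10⁶ m/s
f = v/(2πr) = 3.90 × 10¹⁵ Hz

3.90 × 10¹⁵ Hz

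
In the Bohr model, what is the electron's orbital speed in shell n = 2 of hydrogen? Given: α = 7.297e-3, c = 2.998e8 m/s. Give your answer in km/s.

1094 km/s

v_n = Zαc/n = 1 × 0.007297 × 2.998e8 / 2
    = 1094 km/s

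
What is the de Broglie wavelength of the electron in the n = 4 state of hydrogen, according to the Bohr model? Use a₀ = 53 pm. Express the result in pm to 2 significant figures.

1300 pm

The Bohr quantisation condition is nλ = 2πr_n.
r_n = n²a₀/Z = 850 pm
λ = 2πr_n/n = 2π·850/4 = 1300 pm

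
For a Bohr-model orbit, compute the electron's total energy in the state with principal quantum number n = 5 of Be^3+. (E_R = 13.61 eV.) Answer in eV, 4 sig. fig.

E_n = −E_R·Z²/n² = −13.61 × 4²/5² = -8.710 eV

-8.710 eV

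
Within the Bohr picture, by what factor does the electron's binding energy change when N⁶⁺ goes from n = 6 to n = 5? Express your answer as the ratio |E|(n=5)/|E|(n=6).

36/25

|E| ∝ Z^2 · n^-2; with Z fixed, |E| ∝ n^-2.
|E|(n=5)/|E|(n=6) = (5/6)^-2 = 36/25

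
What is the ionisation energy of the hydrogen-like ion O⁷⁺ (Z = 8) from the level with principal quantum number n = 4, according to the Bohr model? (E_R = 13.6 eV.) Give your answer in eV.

E_n = −E_R·Z²/n² = −13.6 × 8²/4² eV = -54.4 eV
Ionisation energy = −E_n = 54.4 eV

54.4 eV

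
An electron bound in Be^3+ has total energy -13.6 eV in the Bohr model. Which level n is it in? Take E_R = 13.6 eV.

4

E_n = −E_R Z²/n² ⇒ n² = E_R Z²/(−E_n) = 13.6 × 4² / 13.6 ≈ 16.00
n = 4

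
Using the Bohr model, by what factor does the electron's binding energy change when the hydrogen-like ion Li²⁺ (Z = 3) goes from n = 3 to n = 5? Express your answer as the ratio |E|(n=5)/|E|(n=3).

|E| ∝ Z^2 · n^-2; with Z fixed, |E| ∝ n^-2.
|E|(n=5)/|E|(n=3) = (5/3)^-2 = 9/25

9/25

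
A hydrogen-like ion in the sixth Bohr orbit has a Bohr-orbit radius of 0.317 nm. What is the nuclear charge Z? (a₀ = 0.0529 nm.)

r_n = n²a₀/Z ⇒ Z = n²a₀/r = 6² × 0.0529 / 0.317 ≈ 6.01
Z = 6

6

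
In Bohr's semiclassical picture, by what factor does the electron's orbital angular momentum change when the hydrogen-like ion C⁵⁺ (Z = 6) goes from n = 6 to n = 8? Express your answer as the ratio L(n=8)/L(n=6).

L = nℏ depends only on n, so L ∝ n.
L(n=8)/L(n=6) = (8/6)^1 = 4/3

4/3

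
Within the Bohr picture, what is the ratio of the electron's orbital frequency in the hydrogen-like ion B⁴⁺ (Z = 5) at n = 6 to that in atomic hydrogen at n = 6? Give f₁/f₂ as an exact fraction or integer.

f ∝ Z^2 · n^-3
f₁/f₂ = (5/1)^2 · (6/6)^-3 = 25

25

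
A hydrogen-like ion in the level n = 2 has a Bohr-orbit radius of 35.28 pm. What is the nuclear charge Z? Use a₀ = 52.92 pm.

r_n = n²a₀/Z ⇒ Z = n²a₀/r = 2² × 52.92 / 35.28 ≈ 6.00
Z = 6

6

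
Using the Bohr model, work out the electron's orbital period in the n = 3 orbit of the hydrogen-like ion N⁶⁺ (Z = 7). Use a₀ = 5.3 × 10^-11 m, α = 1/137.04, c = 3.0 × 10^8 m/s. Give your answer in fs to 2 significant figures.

r = n²a₀/Z = 3²·5.3 × 10^-11/7 = 6.8 × 10^-11 m
v = Zαc/n = 7·0.0073·3.0 × 10^8/3 = 5.1 × 10^6 m/s
T = 2πr/v = 8.4 × 10^-17 s = 0.084 fs

0.084 fs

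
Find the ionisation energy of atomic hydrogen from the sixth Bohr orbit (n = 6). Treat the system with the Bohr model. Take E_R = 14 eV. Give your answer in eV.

E_n = −E_R·Z²/n² = −14 × 1²/6² eV = -0.39 eV
Ionisation energy = −E_n = 0.39 eV

0.39 eV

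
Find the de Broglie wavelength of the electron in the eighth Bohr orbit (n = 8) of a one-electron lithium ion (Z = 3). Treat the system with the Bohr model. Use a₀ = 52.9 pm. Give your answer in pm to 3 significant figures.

The Bohr quantisation condition is nλ = 2πr_n.
r_n = n²a₀/Z = 1130 pm
λ = 2πr_n/n = 2π·1130/8 = 886 pm

886 pm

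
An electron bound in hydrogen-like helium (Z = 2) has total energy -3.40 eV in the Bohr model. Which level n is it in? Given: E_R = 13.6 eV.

4

E_n = −E_R Z²/n² ⇒ n² = E_R Z²/(−E_n) = 13.6 × 2² / 3.40 ≈ 16.00
n = 4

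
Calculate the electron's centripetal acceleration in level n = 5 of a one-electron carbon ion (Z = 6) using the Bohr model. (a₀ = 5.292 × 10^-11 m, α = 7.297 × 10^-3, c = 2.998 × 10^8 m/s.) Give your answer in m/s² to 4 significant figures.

3.125 × 10^22 m/s²

r = n²a₀/Z = 2.205 × 10^-10 m, v = Zαc/n = 2.625 × 10^6 m/s
a = v²/r = (2.625 × 10^6)² / 2.205 × 10^-10 = 3.125 × 10^22 m/s²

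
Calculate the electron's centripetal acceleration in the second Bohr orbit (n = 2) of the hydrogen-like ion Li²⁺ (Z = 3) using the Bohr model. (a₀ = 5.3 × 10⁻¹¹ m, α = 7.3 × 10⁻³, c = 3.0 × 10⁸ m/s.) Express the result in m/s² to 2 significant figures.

1.5 × 10²³ m/s²

r = n²a₀/Z = 7.1 × 10⁻¹¹ m, v = Zαc/n = 3.3 × 10⁶ m/s
a = v²/r = (3.3 × 10⁶)² / 7.1 × 10⁻¹¹ = 1.5 × 10²³ m/s²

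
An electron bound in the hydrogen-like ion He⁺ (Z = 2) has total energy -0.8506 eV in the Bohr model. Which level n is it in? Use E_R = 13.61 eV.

8

E_n = −E_R Z²/n² ⇒ n² = E_R Z²/(−E_n) = 13.61 × 2² / 0.8506 ≈ 64.00
n = 8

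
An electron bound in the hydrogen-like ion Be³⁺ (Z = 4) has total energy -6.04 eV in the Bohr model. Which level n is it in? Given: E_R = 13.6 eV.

6

E_n = −E_R Z²/n² ⇒ n² = E_R Z²/(−E_n) = 13.6 × 4² / 6.04 ≈ 36.03
n = 6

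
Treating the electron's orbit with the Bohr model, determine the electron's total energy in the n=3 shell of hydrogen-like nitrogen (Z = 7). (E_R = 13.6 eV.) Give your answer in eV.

E_n = −E_R·Z²/n² = −13.6 × 7²/3² = -74.0 eV

-74.0 eV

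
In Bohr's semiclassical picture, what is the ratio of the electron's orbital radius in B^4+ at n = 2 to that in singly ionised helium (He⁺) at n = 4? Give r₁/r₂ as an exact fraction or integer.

1/10

r ∝ Z^-1 · n^2
r₁/r₂ = (5/2)^-1 · (2/4)^2 = 1/10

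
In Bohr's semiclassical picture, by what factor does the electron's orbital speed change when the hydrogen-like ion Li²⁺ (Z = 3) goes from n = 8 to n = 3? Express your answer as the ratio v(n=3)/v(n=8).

v ∝ Z^1 · n^-1; with Z fixed, v ∝ n^-1.
v(n=3)/v(n=8) = (3/8)^-1 = 8/3

8/3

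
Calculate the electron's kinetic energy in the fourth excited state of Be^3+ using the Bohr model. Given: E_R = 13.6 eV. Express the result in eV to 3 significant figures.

For a Coulomb orbit the virial theorem gives K = −E_n.
E_n = −E_R·Z²/n², so K = E_R·Z²/n² = 13.6 × 4²/5² = 8.70 eV

8.70 eV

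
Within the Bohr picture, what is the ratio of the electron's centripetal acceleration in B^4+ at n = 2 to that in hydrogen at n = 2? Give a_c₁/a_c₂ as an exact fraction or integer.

a_c ∝ Z^3 · n^-4
a_c₁/a_c₂ = (5/1)^3 · (2/2)^-4 = 125

125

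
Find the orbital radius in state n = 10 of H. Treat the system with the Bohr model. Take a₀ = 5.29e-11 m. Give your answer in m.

5.29e-9 m

r_n = n²a₀/Z = 10² × 5.29e-11 / 1
    = 100 × 5.29e-11 / 1 = 5.29e-9 m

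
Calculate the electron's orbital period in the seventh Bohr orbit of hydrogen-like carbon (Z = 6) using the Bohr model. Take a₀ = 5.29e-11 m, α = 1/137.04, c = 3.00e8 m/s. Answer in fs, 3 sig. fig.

r = n²a₀/Z = 7²·5.29e-11/6 = 4.32e-10 m
v = Zαc/n = 6·0.00730·3.00e8/7 = 1.88e6 m/s
T = 2πr/v = 1.45e-15 s = 1.45 fs

1.45 fs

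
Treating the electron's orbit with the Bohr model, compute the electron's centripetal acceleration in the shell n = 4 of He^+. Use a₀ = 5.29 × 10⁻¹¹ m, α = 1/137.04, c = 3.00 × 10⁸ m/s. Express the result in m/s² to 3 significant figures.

r = n²a₀/Z = 4.23 × 10⁻¹⁰ m, v = Zαc/n = 1.09 × 10⁶ m/s
a = v²/r = (1.09 × 10⁶)² / 4.23 × 10⁻¹⁰ = 2.83 × 10²¹ m/s²

2.83 × 10²¹ m/s²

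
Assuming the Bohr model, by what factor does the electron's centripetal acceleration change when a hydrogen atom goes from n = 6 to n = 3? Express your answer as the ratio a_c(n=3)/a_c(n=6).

a_c ∝ Z^3 · n^-4; with Z fixed, a_c ∝ n^-4.
a_c(n=3)/a_c(n=6) = (3/6)^-4 = 16

16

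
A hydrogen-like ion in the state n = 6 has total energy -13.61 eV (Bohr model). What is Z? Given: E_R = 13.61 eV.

6

E_n = −E_R Z²/n² ⇒ Z² = −E_n n²/E_R = 13.61 × 6² / 13.61 ≈ 36.00
Z = 6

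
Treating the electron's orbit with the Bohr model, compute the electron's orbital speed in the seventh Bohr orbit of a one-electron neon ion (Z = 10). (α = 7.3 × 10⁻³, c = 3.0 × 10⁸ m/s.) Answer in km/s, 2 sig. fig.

v_n = Zαc/n = 10 × 0.0073 × 3.0 × 10⁸ / 7
    = 3100 km/s

3100 km/s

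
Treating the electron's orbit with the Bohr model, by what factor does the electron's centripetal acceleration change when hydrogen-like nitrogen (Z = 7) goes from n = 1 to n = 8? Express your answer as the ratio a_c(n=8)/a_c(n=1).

a_c ∝ Z^3 · n^-4; with Z fixed, a_c ∝ n^-4.
a_c(n=8)/a_c(n=1) = (8/1)^-4 = 1/4096

1/4096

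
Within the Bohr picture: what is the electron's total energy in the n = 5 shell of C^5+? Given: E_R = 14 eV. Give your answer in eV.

E_n = −E_R·Z²/n² = −14 × 6²/5² = -20 eV

-20 eV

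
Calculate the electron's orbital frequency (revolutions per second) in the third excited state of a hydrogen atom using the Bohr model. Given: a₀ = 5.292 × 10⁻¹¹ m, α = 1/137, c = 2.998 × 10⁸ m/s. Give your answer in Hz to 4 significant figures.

r = n²a₀/Z = 8.467 × 10⁻¹⁰ m, v = Zαc/n = 5.471 × 10⁵ m/s
f = v/(2πr) = 1.028 × 10¹⁴ Hz

1.028 × 10¹⁴ Hz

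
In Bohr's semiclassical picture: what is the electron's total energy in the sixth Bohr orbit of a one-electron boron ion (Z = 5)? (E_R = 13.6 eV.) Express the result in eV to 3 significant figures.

-9.44 eV

E_n = −E_R·Z²/n² = −13.6 × 5²/6² = -9.44 eV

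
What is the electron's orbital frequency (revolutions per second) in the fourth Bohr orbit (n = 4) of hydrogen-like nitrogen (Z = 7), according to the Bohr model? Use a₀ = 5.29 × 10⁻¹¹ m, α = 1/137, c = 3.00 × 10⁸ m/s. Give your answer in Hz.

5.04 × 10¹⁵ Hz

r = n²a₀/Z = 1.21 × 10⁻¹⁰ m, v = Zαc/n = 3.83 × 10⁶ m/s
f = v/(2πr) = 5.04 × 10¹⁵ Hz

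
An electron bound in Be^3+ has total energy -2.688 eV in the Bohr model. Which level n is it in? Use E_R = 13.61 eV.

9

E_n = −E_R Z²/n² ⇒ n² = E_R Z²/(−E_n) = 13.61 × 4² / 2.688 ≈ 81.01
n = 9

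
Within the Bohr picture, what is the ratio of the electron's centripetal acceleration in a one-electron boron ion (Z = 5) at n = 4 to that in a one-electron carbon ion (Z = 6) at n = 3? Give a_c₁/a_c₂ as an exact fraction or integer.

a_c ∝ Z^3 · n^-4
a_c₁/a_c₂ = (5/6)^3 · (4/3)^-4 = 375/2048

375/2048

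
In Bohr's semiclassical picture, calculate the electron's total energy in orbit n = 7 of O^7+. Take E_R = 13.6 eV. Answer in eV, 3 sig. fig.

-17.8 eV

E_n = −E_R·Z²/n² = −13.6 × 8²/7² = -17.8 eV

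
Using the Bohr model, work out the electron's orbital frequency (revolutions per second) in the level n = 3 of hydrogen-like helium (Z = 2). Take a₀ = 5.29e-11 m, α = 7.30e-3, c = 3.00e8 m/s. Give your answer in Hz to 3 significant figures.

9.76e14 Hz

r = n²a₀/Z = 2.38e-10 m, v = Zαc/n = 1.46e6 m/s
f = v/(2πr) = 9.76e14 Hz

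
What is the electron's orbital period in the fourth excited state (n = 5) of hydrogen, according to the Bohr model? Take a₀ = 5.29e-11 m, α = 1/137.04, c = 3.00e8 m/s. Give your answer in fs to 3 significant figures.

r = n²a₀/Z = 5²·5.29e-11/1 = 1.32e-9 m
v = Zαc/n = 1·0.00730·3.00e8/5 = 4.38e5 m/s
T = 2πr/v = 1.90e-14 s = 19.0 fs

19.0 fs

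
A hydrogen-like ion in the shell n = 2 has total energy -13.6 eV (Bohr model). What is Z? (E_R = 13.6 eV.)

E_n = −E_R Z²/n² ⇒ Z² = −E_n n²/E_R = 13.6 × 2² / 13.6 ≈ 4.00
Z = 2

2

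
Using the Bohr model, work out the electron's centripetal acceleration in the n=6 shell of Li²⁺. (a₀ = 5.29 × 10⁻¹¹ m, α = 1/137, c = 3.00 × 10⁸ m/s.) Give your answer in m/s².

1.89 × 10²¹ m/s²

r = n²a₀/Z = 6.35 × 10⁻¹⁰ m, v = Zαc/n = 1.09 × 10⁶ m/s
a = v²/r = (1.09 × 10⁶)² / 6.35 × 10⁻¹⁰ = 1.89 × 10²¹ m/s²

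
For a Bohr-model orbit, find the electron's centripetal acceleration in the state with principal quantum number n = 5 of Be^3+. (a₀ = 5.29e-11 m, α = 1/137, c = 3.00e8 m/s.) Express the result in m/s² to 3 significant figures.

9.28e21 m/s²

r = n²a₀/Z = 3.31e-10 m, v = Zαc/n = 1.75e6 m/s
a = v²/r = (1.75e6)² / 3.31e-10 = 9.28e21 m/s²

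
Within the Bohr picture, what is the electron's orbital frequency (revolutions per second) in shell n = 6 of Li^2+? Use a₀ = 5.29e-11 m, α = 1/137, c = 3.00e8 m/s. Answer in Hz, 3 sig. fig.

r = n²a₀/Z = 6.35e-10 m, v = Zαc/n = 1.09e6 m/s
f = v/(2πr) = 2.75e14 Hz

2.75e14 Hz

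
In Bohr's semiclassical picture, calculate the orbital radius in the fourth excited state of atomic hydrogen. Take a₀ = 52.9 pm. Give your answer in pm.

r_n = n²a₀/Z = 5² × 52.9 / 1
    = 25 × 52.9 / 1 = 1320 pm

1320 pm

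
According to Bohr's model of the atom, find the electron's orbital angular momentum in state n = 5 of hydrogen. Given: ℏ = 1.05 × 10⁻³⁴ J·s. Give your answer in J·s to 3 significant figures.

5.25 × 10⁻³⁴ J·s

L_n = nℏ = 5 × 1.05 × 10⁻³⁴ = 5.25 × 10⁻³⁴ J·s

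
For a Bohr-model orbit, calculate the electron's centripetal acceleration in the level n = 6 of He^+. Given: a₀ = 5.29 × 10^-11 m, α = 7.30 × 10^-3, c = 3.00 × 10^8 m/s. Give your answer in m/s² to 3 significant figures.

5.60 × 10^20 m/s²

r = n²a₀/Z = 9.52 × 10^-10 m, v = Zαc/n = 7.30 × 10^5 m/s
a = v²/r = (7.30 × 10^5)² / 9.52 × 10^-10 = 5.60 × 10^20 m/s²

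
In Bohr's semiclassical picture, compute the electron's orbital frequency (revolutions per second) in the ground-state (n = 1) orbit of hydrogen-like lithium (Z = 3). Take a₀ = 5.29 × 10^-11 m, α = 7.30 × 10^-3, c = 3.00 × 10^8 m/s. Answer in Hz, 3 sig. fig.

r = n²a₀/Z = 1.76 × 10^-11 m, v = Zαc/n = 6.57 × 10^6 m/s
f = v/(2πr) = 5.93 × 10^16 Hz

5.93 × 10^16 Hz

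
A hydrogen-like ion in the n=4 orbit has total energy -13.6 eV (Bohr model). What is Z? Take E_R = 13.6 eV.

4

E_n = −E_R Z²/n² ⇒ Z² = −E_n n²/E_R = 13.6 × 4² / 13.6 ≈ 16.00
Z = 4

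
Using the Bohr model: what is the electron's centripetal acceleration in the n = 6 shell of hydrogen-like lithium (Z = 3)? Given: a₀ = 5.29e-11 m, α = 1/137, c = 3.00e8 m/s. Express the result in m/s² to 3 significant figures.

1.89e21 m/s²

r = n²a₀/Z = 6.35e-10 m, v = Zαc/n = 1.09e6 m/s
a = v²/r = (1.09e6)² / 6.35e-10 = 1.89e21 m/s²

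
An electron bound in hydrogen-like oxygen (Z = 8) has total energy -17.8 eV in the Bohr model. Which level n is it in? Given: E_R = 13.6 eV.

7

E_n = −E_R Z²/n² ⇒ n² = E_R Z²/(−E_n) = 13.6 × 8² / 17.8 ≈ 48.90
n = 7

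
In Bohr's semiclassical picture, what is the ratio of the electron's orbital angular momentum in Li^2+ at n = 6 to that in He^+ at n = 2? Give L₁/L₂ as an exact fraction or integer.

L = nℏ is independent of Z.
L₁/L₂ = n₁/n₂ = 6/2 = 3

3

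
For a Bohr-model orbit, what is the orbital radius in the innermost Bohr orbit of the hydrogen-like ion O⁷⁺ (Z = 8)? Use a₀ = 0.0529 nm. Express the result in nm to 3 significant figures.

r_n = n²a₀/Z = 1² × 0.0529 / 8
    = 1 × 0.0529 / 8 = 0.00661 nm

0.00661 nm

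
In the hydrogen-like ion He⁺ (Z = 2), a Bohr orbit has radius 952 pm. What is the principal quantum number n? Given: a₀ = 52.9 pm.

r_n = n²a₀/Z ⇒ n² = rZ/a₀ = 952 × 2 / 52.9 ≈ 35.99
n = 6

6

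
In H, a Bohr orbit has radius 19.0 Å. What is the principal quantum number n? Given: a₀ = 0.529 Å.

r_n = n²a₀/Z ⇒ n² = rZ/a₀ = 19.0 × 1 / 0.529 ≈ 35.92
n = 6

6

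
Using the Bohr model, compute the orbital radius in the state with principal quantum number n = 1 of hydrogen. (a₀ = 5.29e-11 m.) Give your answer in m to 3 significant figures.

r_n = n²a₀/Z = 1² × 5.29e-11 / 1
    = 1 × 5.29e-11 / 1 = 5.29e-11 m

5.29e-11 m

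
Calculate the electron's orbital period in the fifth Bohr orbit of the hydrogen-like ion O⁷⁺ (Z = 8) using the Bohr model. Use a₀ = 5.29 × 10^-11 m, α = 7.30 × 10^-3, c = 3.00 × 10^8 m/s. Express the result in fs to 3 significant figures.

0.296 fs

r = n²a₀/Z = 5²·5.29 × 10^-11/8 = 1.65 × 10^-10 m
v = Zαc/n = 8·0.00730·3.00 × 10^8/5 = 3.50 × 10^6 m/s
T = 2πr/v = 2.96 × 10^-16 s = 0.296 fs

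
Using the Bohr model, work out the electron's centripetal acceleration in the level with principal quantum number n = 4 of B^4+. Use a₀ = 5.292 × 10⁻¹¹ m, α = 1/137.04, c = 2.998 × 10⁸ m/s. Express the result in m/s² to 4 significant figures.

r = n²a₀/Z = 1.693 × 10⁻¹⁰ m, v = Zαc/n = 2.735 × 10⁶ m/s
a = v²/r = (2.735 × 10⁶)² / 1.693 × 10⁻¹⁰ = 4.416 × 10²² m/s²

4.416 × 10²² m/s²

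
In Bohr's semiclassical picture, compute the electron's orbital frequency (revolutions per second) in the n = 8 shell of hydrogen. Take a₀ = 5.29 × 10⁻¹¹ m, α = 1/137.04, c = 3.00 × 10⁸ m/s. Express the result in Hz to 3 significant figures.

1.29 × 10¹³ Hz

r = n²a₀/Z = 3.39 × 10⁻⁹ m, v = Zαc/n = 2.74 × 10⁵ m/s
f = v/(2πr) = 1.29 × 10¹³ Hz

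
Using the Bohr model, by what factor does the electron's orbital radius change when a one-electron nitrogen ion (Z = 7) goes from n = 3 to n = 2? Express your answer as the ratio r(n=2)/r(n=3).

4/9

r ∝ Z^-1 · n^2; with Z fixed, r ∝ n^2.
r(n=2)/r(n=3) = (2/3)^2 = 4/9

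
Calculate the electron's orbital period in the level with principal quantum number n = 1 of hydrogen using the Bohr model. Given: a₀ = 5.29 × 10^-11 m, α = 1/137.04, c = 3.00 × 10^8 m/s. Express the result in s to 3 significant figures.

r = n²a₀/Z = 1²·5.29 × 10^-11/1 = 5.29 × 10^-11 m
v = Zαc/n = 1·0.00730·3.00 × 10^8/1 = 2.19 × 10^6 m/s
T = 2πr/v = 1.52 × 10^-16 s

1.52 × 10^-16 s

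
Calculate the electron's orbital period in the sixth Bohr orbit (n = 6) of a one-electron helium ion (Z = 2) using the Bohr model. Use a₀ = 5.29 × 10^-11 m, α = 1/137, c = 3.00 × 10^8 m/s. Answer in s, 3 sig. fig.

8.20 × 10^-15 s

r = n²a₀/Z = 6²·5.29 × 10^-11/2 = 9.52 × 10^-10 m
v = Zαc/n = 2·0.00730·3.00 × 10^8/6 = 7.30 × 10^5 m/s
T = 2πr/v = 8.20 × 10^-15 s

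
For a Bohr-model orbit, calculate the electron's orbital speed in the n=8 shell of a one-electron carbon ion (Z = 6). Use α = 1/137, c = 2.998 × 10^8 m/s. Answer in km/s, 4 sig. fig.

v_n = Zαc/n = 6 × 0.007299 × 2.998 × 10^8 / 8
    = 1641 km/s

1641 km/s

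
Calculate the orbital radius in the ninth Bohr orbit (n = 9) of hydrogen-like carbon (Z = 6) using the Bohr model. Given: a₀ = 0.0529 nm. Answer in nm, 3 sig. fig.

r_n = n²a₀/Z = 9² × 0.0529 / 6
    = 81 × 0.0529 / 6 = 0.714 nm

0.714 nm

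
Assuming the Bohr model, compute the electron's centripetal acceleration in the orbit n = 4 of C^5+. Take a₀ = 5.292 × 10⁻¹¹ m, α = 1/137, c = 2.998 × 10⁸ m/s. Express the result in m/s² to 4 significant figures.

r = n²a₀/Z = 1.411 × 10⁻¹⁰ m, v = Zαc/n = 3.282 × 10⁶ m/s
a = v²/r = (3.282 × 10⁶)² / 1.411 × 10⁻¹⁰ = 7.635 × 10²² m/s²

7.635 × 10²² m/s²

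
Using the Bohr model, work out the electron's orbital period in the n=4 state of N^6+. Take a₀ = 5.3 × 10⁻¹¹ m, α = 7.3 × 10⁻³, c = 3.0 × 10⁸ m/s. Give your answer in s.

2.0 × 10⁻¹⁶ s

r = n²a₀/Z = 4²·5.3 × 10⁻¹¹/7 = 1.2 × 10⁻¹⁰ m
v = Zαc/n = 7·0.0073·3.0 × 10⁸/4 = 3.8 × 10⁶ m/s
T = 2πr/v = 2.0 × 10⁻¹⁶ s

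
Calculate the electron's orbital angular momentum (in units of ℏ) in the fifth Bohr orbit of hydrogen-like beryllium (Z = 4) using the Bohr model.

L_n = nℏ, so L/ℏ = n = 5.

5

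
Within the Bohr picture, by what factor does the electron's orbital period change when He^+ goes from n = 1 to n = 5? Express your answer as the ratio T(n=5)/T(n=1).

T ∝ Z^-2 · n^3; with Z fixed, T ∝ n^3.
T(n=5)/T(n=1) = (5/1)^3 = 125

125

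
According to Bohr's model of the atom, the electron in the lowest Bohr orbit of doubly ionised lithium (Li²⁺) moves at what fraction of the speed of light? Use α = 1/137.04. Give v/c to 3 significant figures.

v_n = Zαc/n, so v/c = Zα/n = 3 × 0.00730 / 1 = 0.0219

0.0219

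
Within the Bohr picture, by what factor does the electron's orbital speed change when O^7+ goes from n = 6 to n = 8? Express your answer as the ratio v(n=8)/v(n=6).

v ∝ Z^1 · n^-1; with Z fixed, v ∝ n^-1.
v(n=8)/v(n=6) = (8/6)^-1 = 3/4

3/4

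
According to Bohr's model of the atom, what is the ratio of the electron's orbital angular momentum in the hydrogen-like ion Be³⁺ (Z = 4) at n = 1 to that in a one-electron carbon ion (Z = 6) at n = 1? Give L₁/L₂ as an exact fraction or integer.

L = nℏ is independent of Z.
L₁/L₂ = n₁/n₂ = 1/1 = 1

1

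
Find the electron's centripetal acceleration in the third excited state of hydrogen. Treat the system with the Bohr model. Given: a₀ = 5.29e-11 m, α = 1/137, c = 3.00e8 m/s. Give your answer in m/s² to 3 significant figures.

3.54e20 m/s²

r = n²a₀/Z = 8.46e-10 m, v = Zαc/n = 5.47e5 m/s
a = v²/r = (5.47e5)² / 8.46e-10 = 3.54e20 m/s²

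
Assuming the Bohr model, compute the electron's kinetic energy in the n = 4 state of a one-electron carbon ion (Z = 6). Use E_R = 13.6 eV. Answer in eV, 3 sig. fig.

30.6 eV

For a Coulomb orbit the virial theorem gives K = −E_n.
E_n = −E_R·Z²/n², so K = E_R·Z²/n² = 13.6 × 6²/4² = 30.6 eV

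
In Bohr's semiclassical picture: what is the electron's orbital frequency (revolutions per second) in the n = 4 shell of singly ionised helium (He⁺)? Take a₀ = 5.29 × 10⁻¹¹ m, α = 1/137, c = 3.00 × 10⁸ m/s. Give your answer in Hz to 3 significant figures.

4.12 × 10¹⁴ Hz

r = n²a₀/Z = 4.23 × 10⁻¹⁰ m, v = Zαc/n = 1.09 × 10⁶ m/s
f = v/(2πr) = 4.12 × 10¹⁴ Hz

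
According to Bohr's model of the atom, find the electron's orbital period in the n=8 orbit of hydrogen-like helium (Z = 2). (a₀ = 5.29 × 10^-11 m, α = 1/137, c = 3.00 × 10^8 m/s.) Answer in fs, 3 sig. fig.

r = n²a₀/Z = 8²·5.29 × 10^-11/2 = 1.69 × 10^-9 m
v = Zαc/n = 2·0.00730·3.00 × 10^8/8 = 5.47 × 10^5 m/s
T = 2πr/v = 1.94 × 10^-14 s = 19.4 fs

19.4 fs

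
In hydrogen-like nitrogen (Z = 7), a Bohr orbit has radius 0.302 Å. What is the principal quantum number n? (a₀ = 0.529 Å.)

2

r_n = n²a₀/Z ⇒ n² = rZ/a₀ = 0.302 × 7 / 0.529 ≈ 4.00
n = 2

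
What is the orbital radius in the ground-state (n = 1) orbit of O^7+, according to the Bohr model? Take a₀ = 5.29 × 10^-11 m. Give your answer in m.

6.61 × 10^-12 m

r_n = n²a₀/Z = 1² × 5.29 × 10^-11 / 8
    = 1 × 5.29 × 10^-11 / 8 = 6.61 × 10^-12 m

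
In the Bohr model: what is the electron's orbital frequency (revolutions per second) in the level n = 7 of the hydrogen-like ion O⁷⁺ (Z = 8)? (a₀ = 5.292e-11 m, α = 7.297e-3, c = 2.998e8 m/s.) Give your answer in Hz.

r = n²a₀/Z = 3.241e-10 m, v = Zαc/n = 2.500e6 m/s
f = v/(2πr) = 1.228e15 Hz

1.228e15 Hz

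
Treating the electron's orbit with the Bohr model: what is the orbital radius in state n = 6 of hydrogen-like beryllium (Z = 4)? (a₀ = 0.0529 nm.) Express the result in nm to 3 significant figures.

r_n = n²a₀/Z = 6² × 0.0529 / 4
    = 36 × 0.0529 / 4 = 0.476 nm

0.476 nm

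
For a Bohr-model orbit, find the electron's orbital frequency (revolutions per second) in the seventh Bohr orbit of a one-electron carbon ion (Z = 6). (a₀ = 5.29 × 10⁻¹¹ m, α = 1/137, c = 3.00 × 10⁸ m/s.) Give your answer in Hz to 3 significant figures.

6.91 × 10¹⁴ Hz

r = n²a₀/Z = 4.32 × 10⁻¹⁰ m, v = Zαc/n = 1.88 × 10⁶ m/s
f = v/(2πr) = 6.91 × 10¹⁴ Hz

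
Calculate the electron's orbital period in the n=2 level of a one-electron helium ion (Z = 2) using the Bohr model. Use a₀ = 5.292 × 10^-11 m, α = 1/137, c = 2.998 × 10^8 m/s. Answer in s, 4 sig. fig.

r = n²a₀/Z = 2²·5.292 × 10^-11/2 = 1.058 × 10^-10 m
v = Zαc/n = 2·0.007299·2.998 × 10^8/2 = 2.188 × 10^6 m/s
T = 2πr/v = 3.039 × 10^-16 s

3.039 × 10^-16 s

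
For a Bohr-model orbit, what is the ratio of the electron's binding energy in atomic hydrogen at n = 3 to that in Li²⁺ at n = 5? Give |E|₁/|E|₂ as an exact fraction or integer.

|E| ∝ Z^2 · n^-2
|E|₁/|E|₂ = (1/3)^2 · (3/5)^-2 = 25/81

25/81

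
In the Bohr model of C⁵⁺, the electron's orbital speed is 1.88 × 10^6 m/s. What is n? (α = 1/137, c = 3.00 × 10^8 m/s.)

v_n = Zαc/n ⇒ n = Zαc/v = 6 × 0.00730 × 3.00 × 10^8 / 1.88 × 10^6 ≈ 6.99
n = 7

7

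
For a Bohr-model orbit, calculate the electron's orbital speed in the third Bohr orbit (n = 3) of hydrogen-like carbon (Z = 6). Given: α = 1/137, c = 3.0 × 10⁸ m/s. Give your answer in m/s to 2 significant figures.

v_n = Zαc/n = 6 × 0.0073 × 3.0 × 10⁸ / 3
    = 4.4 × 10⁶ m/s

4.4 × 10⁶ m/s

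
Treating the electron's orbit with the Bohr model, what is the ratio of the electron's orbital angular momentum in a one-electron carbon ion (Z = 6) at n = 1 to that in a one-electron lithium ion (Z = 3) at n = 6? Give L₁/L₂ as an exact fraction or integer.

1/6

L = nℏ is independent of Z.
L₁/L₂ = n₁/n₂ = 1/6 = 1/6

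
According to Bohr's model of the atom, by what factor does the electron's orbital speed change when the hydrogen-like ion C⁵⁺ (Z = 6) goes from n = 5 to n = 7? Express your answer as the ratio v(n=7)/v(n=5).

v ∝ Z^1 · n^-1; with Z fixed, v ∝ n^-1.
v(n=7)/v(n=5) = (7/5)^-1 = 5/7

5/7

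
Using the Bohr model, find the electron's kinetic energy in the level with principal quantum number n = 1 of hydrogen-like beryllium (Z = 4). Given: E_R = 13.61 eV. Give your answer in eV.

For a Coulomb orbit the virial theorem gives K = −E_n.
E_n = −E_R·Z²/n², so K = E_R·Z²/n² = 13.61 × 4²/1² = 217.8 eV

217.8 eV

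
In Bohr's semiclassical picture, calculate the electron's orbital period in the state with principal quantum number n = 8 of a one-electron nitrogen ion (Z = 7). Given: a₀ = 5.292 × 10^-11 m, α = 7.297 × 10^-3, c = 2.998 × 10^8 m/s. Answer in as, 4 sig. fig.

1588 as

r = n²a₀/Z = 8²·5.292 × 10^-11/7 = 4.838 × 10^-10 m
v = Zαc/n = 7·0.007297·2.998 × 10^8/8 = 1.914 × 10^6 m/s
T = 2πr/v = 1.588 × 10^-15 s = 1588 as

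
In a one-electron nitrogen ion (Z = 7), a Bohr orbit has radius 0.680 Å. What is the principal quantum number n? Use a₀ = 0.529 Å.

3

r_n = n²a₀/Z ⇒ n² = rZ/a₀ = 0.680 × 7 / 0.529 ≈ 9.00
n = 3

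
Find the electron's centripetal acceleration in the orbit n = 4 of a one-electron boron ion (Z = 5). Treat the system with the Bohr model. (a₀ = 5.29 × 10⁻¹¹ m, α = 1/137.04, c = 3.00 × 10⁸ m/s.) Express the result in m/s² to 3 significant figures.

4.42 × 10²² m/s²

r = n²a₀/Z = 1.69 × 10⁻¹⁰ m, v = Zαc/n = 2.74 × 10⁶ m/s
a = v²/r = (2.74 × 10⁶)² / 1.69 × 10⁻¹⁰ = 4.42 × 10²² m/s²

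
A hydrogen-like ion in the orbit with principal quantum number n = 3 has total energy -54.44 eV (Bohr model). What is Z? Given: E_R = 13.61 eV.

6

E_n = −E_R Z²/n² ⇒ Z² = −E_n n²/E_R = 54.44 × 3² / 13.61 ≈ 36.00
Z = 6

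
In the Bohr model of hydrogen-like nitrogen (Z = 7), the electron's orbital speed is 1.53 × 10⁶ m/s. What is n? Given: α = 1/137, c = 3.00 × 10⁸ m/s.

10

v_n = Zαc/n ⇒ n = Zαc/v = 7 × 0.00730 × 3.00 × 10⁸ / 1.53 × 10⁶ ≈ 10.02
n = 10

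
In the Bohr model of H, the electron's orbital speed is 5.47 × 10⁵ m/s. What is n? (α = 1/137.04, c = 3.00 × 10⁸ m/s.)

4

v_n = Zαc/n ⇒ n = Zαc/v = 1 × 0.00730 × 3.00 × 10⁸ / 5.47 × 10⁵ ≈ 4.00
n = 4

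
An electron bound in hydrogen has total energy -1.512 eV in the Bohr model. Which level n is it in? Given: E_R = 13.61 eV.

E_n = −E_R Z²/n² ⇒ n² = E_R Z²/(−E_n) = 13.61 × 1² / 1.512 ≈ 9.00
n = 3

3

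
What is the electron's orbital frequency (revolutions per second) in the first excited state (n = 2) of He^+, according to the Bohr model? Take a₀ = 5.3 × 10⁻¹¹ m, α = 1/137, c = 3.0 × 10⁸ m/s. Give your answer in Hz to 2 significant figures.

3.3 × 10¹⁵ Hz

r = n²a₀/Z = 1.1 × 10⁻¹⁰ m, v = Zαc/n = 2.2 × 10⁶ m/s
f = v/(2πr) = 3.3 × 10¹⁵ Hz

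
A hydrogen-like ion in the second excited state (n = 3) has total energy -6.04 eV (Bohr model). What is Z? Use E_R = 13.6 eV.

E_n = −E_R Z²/n² ⇒ Z² = −E_n n²/E_R = 6.04 × 3² / 13.6 ≈ 4.00
Z = 2

2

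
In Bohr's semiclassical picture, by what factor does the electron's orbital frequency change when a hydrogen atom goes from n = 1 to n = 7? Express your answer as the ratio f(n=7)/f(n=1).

f ∝ Z^2 · n^-3; with Z fixed, f ∝ n^-3.
f(n=7)/f(n=1) = (7/1)^-3 = 1/343

1/343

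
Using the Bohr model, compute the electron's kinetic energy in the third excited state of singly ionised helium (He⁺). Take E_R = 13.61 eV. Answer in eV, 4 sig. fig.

For a Coulomb orbit the virial theorem gives K = −E_n.
E_n = −E_R·Z²/n², so K = E_R·Z²/n² = 13.61 × 2²/4² = 3.402 eV

3.402 eV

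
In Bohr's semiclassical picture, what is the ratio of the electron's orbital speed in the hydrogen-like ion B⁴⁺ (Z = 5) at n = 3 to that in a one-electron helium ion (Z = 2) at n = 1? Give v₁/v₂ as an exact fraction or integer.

5/6

v ∝ Z^1 · n^-1
v₁/v₂ = (5/2)^1 · (3/1)^-1 = 5/6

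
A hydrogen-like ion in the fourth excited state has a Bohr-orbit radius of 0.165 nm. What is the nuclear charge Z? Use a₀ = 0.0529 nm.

8

r_n = n²a₀/Z ⇒ Z = n²a₀/r = 5² × 0.0529 / 0.165 ≈ 8.02
Z = 8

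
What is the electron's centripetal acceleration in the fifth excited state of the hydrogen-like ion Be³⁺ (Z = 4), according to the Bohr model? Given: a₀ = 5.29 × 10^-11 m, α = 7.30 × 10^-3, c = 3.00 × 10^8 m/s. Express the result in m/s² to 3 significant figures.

4.48 × 10^21 m/s²

r = n²a₀/Z = 4.76 × 10^-10 m, v = Zαc/n = 1.46 × 10^6 m/s
a = v²/r = (1.46 × 10^6)² / 4.76 × 10^-10 = 4.48 × 10^21 m/s²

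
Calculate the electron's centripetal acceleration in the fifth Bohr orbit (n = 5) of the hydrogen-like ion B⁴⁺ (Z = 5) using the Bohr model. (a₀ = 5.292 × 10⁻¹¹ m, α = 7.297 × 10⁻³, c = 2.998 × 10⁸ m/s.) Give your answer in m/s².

1.809 × 10²² m/s²

r = n²a₀/Z = 2.646 × 10⁻¹⁰ m, v = Zαc/n = 2.188 × 10⁶ m/s
a = v²/r = (2.188 × 10⁶)² / 2.646 × 10⁻¹⁰ = 1.809 × 10²² m/s²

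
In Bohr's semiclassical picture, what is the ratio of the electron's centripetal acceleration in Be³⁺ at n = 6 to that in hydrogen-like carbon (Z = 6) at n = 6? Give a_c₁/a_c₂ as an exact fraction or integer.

8/27

a_c ∝ Z^3 · n^-4
a_c₁/a_c₂ = (4/6)^3 · (6/6)^-4 = 8/27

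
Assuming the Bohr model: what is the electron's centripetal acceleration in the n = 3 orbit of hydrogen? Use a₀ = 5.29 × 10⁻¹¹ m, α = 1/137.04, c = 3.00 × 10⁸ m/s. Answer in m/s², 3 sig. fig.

1.12 × 10²¹ m/s²

r = n²a₀/Z = 4.76 × 10⁻¹⁰ m, v = Zαc/n = 7.30 × 10⁵ m/s
a = v²/r = (7.30 × 10⁵)² / 4.76 × 10⁻¹⁰ = 1.12 × 10²¹ m/s²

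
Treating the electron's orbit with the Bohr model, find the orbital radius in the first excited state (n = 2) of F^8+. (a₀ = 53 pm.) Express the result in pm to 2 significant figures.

24 pm

r_n = n²a₀/Z = 2² × 53 / 9
    = 4 × 53 / 9 = 24 pm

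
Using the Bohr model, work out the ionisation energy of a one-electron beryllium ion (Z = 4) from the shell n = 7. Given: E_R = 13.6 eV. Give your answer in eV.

E_n = −E_R·Z²/n² = −13.6 × 4²/7² eV = -4.44 eV
Ionisation energy = −E_n = 4.44 eV

4.44 eV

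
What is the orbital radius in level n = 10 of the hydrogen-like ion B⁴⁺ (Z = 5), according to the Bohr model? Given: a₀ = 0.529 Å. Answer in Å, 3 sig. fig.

r_n = n²a₀/Z = 10² × 0.529 / 5
    = 100 × 0.529 / 5 = 10.6 Å

10.6 Å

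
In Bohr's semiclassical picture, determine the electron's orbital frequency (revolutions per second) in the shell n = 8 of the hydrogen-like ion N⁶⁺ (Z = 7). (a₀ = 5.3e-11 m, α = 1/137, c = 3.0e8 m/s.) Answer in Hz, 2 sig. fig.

r = n²a₀/Z = 4.8e-10 m, v = Zαc/n = 1.9e6 m/s
f = v/(2πr) = 6.3e14 Hz

6.3e14 Hz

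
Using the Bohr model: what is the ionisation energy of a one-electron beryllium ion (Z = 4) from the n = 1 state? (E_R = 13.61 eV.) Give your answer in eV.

E_n = −E_R·Z²/n² = −13.61 × 4²/1² eV = -217.8 eV
Ionisation energy = −E_n = 217.8 eV

217.8 eV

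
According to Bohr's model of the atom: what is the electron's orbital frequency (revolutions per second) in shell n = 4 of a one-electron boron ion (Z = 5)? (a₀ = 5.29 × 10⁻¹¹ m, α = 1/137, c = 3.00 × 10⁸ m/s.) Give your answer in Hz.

2.57 × 10¹⁵ Hz

r = n²a₀/Z = 1.69 × 10⁻¹⁰ m, v = Zαc/n = 2.74 × 10⁶ m/s
f = v/(2πr) = 2.57 × 10¹⁵ Hz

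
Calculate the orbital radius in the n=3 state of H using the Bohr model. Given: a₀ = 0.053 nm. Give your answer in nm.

0.48 nm

r_n = n²a₀/Z = 3² × 0.053 / 1
    = 9 × 0.053 / 1 = 0.48 nm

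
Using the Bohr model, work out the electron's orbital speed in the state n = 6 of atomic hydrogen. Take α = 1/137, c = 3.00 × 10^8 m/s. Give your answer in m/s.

3.65 × 10^5 m/s

v_n = Zαc/n = 1 × 0.00730 × 3.00 × 10^8 / 6
    = 3.65 × 10^5 m/s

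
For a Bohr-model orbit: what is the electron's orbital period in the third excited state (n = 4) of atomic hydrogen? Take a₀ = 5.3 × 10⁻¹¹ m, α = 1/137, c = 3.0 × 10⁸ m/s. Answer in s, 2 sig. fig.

r = n²a₀/Z = 4²·5.3 × 10⁻¹¹/1 = 8.5 × 10⁻¹⁰ m
v = Zαc/n = 1·0.0073·3.0 × 10⁸/4 = 5.5 × 10⁵ m/s
T = 2πr/v = 9.7 × 10⁻¹⁵ s

9.7 × 10⁻¹⁵ s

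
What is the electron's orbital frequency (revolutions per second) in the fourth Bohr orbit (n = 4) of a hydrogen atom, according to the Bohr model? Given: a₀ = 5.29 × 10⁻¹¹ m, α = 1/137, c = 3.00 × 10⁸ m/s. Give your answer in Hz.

r = n²a₀/Z = 8.46 × 10⁻¹⁰ m, v = Zαc/n = 5.47 × 10⁵ m/s
f = v/(2πr) = 1.03 × 10¹⁴ Hz

1.03 × 10¹⁴ Hz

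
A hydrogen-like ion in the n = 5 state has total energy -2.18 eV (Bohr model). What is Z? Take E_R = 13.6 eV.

2

E_n = −E_R Z²/n² ⇒ Z² = −E_n n²/E_R = 2.18 × 5² / 13.6 ≈ 4.01
Z = 2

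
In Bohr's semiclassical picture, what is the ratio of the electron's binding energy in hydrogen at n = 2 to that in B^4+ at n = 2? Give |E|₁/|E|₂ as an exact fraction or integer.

1/25

|E| ∝ Z^2 · n^-2
|E|₁/|E|₂ = (1/5)^2 · (2/2)^-2 = 1/25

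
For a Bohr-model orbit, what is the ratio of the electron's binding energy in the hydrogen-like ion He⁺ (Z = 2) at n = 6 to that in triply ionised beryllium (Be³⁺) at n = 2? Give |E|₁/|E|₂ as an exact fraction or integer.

1/36

|E| ∝ Z^2 · n^-2
|E|₁/|E|₂ = (2/4)^2 · (6/2)^-2 = 1/36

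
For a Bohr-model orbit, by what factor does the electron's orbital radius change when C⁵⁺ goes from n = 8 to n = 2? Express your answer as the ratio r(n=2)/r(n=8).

1/16

r ∝ Z^-1 · n^2; with Z fixed, r ∝ n^2.
r(n=2)/r(n=8) = (2/8)^2 = 1/16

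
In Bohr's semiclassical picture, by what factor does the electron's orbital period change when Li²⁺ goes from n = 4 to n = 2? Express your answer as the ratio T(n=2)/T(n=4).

1/8

T ∝ Z^-2 · n^3; with Z fixed, T ∝ n^3.
T(n=2)/T(n=4) = (2/4)^3 = 1/8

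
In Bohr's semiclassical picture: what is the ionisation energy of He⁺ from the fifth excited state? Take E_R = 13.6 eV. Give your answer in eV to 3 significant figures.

1.51 eV

E_n = −E_R·Z²/n² = −13.6 × 2²/6² eV = -1.51 eV
Ionisation energy = −E_n = 1.51 eV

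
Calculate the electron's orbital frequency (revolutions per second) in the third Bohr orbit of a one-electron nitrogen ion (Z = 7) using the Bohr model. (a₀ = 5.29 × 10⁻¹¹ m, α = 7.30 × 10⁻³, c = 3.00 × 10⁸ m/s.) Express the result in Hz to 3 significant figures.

r = n²a₀/Z = 6.80 × 10⁻¹¹ m, v = Zαc/n = 5.11 × 10⁶ m/s
f = v/(2πr) = 1.20 × 10¹⁶ Hz

1.20 × 10¹⁶ Hz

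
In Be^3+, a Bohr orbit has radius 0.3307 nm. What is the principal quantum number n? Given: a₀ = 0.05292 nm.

5

r_n = n²a₀/Z ⇒ n² = rZ/a₀ = 0.3307 × 4 / 0.05292 ≈ 25.00
n = 5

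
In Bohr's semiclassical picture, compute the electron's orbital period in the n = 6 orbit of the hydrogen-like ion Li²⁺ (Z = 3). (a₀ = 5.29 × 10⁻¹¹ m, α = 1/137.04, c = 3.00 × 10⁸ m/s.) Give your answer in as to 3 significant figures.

r = n²a₀/Z = 6²·5.29 × 10⁻¹¹/3 = 6.35 × 10⁻¹⁰ m
v = Zαc/n = 3·0.00730·3.00 × 10⁸/6 = 1.09 × 10⁶ m/s
T = 2πr/v = 3.64 × 10⁻¹⁵ s = 3640 as

3640 as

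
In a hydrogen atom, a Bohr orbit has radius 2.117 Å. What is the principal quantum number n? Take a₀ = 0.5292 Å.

2

r_n = n²a₀/Z ⇒ n² = rZ/a₀ = 2.117 × 1 / 0.5292 ≈ 4.00
n = 2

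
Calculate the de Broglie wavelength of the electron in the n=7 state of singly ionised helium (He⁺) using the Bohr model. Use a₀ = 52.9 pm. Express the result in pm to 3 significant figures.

1160 pm

The Bohr quantisation condition is nλ = 2πr_n.
r_n = n²a₀/Z = 1300 pm
λ = 2πr_n/n = 2π·1300/7 = 1160 pm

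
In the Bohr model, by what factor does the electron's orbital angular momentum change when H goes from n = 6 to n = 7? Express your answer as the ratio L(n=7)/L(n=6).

7/6

L = nℏ depends only on n, so L ∝ n.
L(n=7)/L(n=6) = (7/6)^1 = 7/6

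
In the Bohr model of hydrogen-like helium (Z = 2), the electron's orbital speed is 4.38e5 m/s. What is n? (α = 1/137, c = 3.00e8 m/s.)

v_n = Zαc/n ⇒ n = Zαc/v = 2 × 0.00730 × 3.00e8 / 4.38e5 ≈ 10.00
n = 10

10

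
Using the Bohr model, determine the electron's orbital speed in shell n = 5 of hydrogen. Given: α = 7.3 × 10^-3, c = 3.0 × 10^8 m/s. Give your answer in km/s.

v_n = Zαc/n = 1 × 0.0073 × 3.0 × 10^8 / 5
    = 440 km/s

440 km/s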